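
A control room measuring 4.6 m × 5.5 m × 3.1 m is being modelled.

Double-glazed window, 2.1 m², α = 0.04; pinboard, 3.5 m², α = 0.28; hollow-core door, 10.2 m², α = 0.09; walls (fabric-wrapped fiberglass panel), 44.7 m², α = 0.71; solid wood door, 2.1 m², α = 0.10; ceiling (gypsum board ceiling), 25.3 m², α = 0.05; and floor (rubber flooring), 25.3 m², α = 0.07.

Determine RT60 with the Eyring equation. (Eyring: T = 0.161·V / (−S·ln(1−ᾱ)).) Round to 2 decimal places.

0.28 s

Total surface area S = 2.1 + 3.5 + 10.2 + 44.7 + 2.1 + 25.3 + 25.3 = 113.2 m².
Absorption A = 2.1×0.04 + 3.5×0.28 + 10.2×0.09 + 44.7×0.71 + 2.1×0.10 + 25.3×0.05 + 25.3×0.07 = 36.965 sabins.
ᾱ = 36.965 / 113.2 = 0.3265.
Eyring denominator: −S ln(1−ᾱ) = 44.744.
V = 4.6 × 5.5 × 3.1 = 78.43 m³.
T = 0.161·V/[−S·ln(1−ᾱ)] = 0.161·78.43/44.744 = 0.28 s.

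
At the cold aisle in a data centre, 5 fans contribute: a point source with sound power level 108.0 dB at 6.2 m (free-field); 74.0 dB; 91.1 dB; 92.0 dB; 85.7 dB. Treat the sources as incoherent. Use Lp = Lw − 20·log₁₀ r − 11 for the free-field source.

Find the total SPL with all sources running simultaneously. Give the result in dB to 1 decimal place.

95.3 dB

Source at 6.2 m: Lp = 108.0 − 20·log₁₀(6.2) − 11 = 81.2 dB.
Converting to relative power and adding: 10^(81.2/10) + 10^(74.0/10) + 10^(91.1/10) + 10^(92.0/10) + 10^(85.7/10) = 3.402e+09.
Combined level = 10 log₁₀(3.402e+09) = 95.3 dB.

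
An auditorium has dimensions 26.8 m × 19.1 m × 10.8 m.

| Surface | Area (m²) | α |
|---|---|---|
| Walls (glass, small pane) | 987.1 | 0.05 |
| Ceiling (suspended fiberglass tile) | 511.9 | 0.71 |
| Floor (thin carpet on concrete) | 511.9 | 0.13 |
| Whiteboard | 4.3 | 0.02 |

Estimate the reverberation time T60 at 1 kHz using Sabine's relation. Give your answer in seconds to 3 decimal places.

A = Σ Sᵢαᵢ = 987.1×0.05 + 511.9×0.71 + 511.9×0.13 + 4.3×0.02 = 479.437 sabins.
Volume V = 26.8 × 19.1 × 10.8 = 5528.304 m³.
RT60 = 0.161 · V / A = 0.161 × 5528.304 / 479.437 = 1.856 s.

1.856 s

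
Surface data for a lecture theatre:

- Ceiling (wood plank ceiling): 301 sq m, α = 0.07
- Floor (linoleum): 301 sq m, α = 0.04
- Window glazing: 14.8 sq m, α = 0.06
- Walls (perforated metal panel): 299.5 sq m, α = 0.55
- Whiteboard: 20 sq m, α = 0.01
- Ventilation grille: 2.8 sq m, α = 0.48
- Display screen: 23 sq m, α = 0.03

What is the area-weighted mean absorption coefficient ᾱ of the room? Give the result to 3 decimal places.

Total surface area S = 962.1 sq m.
Weighted sum Σ Sα = 200.957.
ᾱ = 200.957 / 962.1 = 0.209.

0.209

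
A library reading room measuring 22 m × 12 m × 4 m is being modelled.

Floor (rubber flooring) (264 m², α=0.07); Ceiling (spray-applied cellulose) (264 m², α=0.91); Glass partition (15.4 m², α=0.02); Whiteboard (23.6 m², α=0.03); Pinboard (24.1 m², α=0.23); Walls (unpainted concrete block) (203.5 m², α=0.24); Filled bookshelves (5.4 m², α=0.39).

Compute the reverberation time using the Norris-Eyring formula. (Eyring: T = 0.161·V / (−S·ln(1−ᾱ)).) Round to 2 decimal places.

Total surface area S = 264 + 264 + 15.4 + 23.6 + 24.1 + 203.5 + 5.4 = 800.0 m².
Σ(Sᵢαᵢ) = 264×0.07 + 264×0.91 + 15.4×0.02 + 23.6×0.03 + 24.1×0.23 + 203.5×0.24 + 5.4×0.39 = 316.225.
Mean coefficient ᾱ = A/S = 0.3953.
Eyring denominator: −S ln(1−ᾱ) = 402.418.
V = 22 × 12 × 4 = 1056 m³.
T = 0.161·V/[−S·ln(1−ᾱ)] = 0.161·1056/402.418 = 0.42 s.

0.42 seconds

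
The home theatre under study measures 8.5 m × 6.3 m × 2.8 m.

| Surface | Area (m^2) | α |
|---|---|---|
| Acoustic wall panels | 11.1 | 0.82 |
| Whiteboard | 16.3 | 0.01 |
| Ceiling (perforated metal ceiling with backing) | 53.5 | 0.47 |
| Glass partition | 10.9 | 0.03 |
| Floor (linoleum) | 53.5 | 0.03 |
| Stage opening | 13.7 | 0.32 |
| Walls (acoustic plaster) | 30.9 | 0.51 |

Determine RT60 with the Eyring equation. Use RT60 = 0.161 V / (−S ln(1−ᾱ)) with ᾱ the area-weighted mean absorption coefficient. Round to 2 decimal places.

0.36 s

Total surface area S = 11.1 + 16.3 + 53.5 + 10.9 + 53.5 + 13.7 + 30.9 = 189.9 m^2.
Σ(Sᵢαᵢ) = 11.1×0.82 + 16.3×0.01 + 53.5×0.47 + 10.9×0.03 + 53.5×0.03 + 13.7×0.32 + 30.9×0.51 = 56.485.
ᾱ = 56.485 / 189.9 = 0.2974.
−S·ln(1−ᾱ) = −189.9 × ln(1 − 0.2974) = 67.029.
V = 8.5 × 6.3 × 2.8 = 149.94 m³.
T = 0.161·V/[−S·ln(1−ᾱ)] = 0.161·149.94/67.029 = 0.36 s.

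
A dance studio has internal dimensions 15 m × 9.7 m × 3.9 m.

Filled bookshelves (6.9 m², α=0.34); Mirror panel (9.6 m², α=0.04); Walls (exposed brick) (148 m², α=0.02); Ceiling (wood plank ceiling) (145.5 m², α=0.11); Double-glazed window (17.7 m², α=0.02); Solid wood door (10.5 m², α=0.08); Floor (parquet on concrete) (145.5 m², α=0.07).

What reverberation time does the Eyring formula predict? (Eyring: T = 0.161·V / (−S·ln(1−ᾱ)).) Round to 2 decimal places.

Total surface area S = 6.9 + 9.6 + 148 + 145.5 + 17.7 + 10.5 + 145.5 = 483.7 m².
Absorption A = 6.9·0.34 + 9.6·0.04 + 148·0.02 + 145.5·0.11 + 17.7·0.02 + 10.5·0.08 + 145.5·0.07 = 33.074 sabins.
ᾱ = 33.074 / 483.7 = 0.0684.
−S·ln(1−ᾱ) = −483.7 × ln(1 − 0.0684) = 34.271.
V = 15 × 9.7 × 3.9 = 567.45 m³.
RT60 = 0.161 × 567.45 / 34.271 = 2.67 s.

2.67 sec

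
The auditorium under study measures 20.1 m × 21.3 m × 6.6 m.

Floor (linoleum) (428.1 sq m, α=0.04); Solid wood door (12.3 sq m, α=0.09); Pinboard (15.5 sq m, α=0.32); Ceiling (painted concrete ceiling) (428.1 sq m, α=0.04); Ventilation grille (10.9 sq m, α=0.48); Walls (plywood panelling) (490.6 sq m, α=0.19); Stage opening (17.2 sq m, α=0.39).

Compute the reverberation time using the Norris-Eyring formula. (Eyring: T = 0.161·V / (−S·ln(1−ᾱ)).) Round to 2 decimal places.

2.96 s

S = Σ Sᵢ = 1402.7 sq m.
Absorption A = 428.1·0.04 + 12.3·0.09 + 15.5·0.32 + 428.1·0.04 + 10.9·0.48 + 490.6·0.19 + 17.2·0.39 = 145.469 sabins.
Mean coefficient ᾱ = A/S = 0.1037.
−S·ln(1−ᾱ) = −1402.7 × ln(1 − 0.1037) = 153.568.
V = 20.1 × 21.3 × 6.6 = 2825.658 m³.
T = 0.161·V/[−S·ln(1−ᾱ)] = 0.161·2825.658/153.568 = 2.96 s.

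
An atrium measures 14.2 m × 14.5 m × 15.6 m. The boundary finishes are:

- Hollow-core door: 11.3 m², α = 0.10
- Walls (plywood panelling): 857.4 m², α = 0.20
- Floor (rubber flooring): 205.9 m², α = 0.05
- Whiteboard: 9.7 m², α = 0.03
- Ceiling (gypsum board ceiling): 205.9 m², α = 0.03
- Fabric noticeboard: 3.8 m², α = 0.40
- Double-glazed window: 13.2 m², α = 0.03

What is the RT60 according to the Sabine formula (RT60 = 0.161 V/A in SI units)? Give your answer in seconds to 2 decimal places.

Total absorption A = 11.3×0.10 + 857.4×0.20 + 205.9×0.05 + 9.7×0.03 + 205.9×0.03 + 3.8×0.40 + 13.2×0.03
  = 1.130 + 171.480 + 10.295 + 0.291 + 6.177 + 1.520 + 0.396 = 191.289 m² sabins.
Room volume: 3212.04 m³.
Sabine: RT60 = 0.161 × 3212.04 / 191.289 = 2.70 s.

2.70 s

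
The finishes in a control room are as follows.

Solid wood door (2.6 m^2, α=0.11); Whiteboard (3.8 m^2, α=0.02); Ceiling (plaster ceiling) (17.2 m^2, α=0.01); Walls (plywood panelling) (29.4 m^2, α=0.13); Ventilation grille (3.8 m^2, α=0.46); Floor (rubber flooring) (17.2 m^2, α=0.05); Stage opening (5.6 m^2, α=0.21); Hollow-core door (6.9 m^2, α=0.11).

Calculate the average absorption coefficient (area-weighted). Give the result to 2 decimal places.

0.10

Total surface area S = 86.5 m^2.
Weighted sum Σ Sα = 8.899.
ᾱ = A/S = 0.10.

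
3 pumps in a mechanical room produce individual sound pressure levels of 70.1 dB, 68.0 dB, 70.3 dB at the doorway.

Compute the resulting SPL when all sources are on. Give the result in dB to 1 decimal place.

Σ 10^(Lᵢ/10) = 2.726e+07.
Back to dB: 10·log₁₀ Σ = 74.4 dB.

74.4 dB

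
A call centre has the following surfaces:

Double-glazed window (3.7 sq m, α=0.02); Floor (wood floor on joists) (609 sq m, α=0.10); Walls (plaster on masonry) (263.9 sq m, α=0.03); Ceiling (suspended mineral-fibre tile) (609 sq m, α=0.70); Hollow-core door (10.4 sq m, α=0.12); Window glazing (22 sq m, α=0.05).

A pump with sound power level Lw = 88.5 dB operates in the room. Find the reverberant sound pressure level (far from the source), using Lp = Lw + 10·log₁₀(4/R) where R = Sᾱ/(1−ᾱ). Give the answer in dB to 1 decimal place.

65.8 dB

Σ(Sᵢαᵢ) = 3.7·0.02 + 609·0.10 + 263.9·0.03 + 609·0.70 + 10.4·0.12 + 22·0.05 = 497.539; total area S = 1518.0 sq m.
ᾱ = 497.539/1518.0 = 0.3278; R = Sᾱ/(1−ᾱ) = 497.539/(1−0.3278) = 740.165 sq m.
Lp = 88.5 + 10·log₁₀(4/740.165) = 88.5 + (-22.67) = 65.8 dB.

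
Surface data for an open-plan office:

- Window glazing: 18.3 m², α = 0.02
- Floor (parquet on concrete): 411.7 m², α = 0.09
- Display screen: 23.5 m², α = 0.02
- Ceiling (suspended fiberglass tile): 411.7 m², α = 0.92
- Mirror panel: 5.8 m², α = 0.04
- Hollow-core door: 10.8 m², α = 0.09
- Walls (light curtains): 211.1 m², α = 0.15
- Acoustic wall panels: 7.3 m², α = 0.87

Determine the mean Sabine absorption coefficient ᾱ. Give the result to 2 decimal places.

S = Σ Sᵢ = 18.3 + 411.7 + 23.5 + 411.7 + 5.8 + 10.8 + 211.1 + 7.3 = 1100.2 m².
Weighted sum Σ Sα = 455.873.
ᾱ = 455.873 / 1100.2 = 0.41.

0.41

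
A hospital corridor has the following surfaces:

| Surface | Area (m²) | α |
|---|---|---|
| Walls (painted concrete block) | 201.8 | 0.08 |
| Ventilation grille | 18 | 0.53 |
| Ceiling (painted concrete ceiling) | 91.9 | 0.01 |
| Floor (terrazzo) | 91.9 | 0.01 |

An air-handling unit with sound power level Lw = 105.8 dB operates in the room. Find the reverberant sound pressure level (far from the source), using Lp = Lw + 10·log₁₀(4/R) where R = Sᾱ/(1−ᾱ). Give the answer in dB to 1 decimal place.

97.1 dB

Σ(Sᵢαᵢ) = 201.8×0.08 + 18×0.53 + 91.9×0.01 + 91.9×0.01 = 27.522; total area S = 403.6 m².
ᾱ = 27.522/403.6 = 0.0682; R = Sᾱ/(1−ᾱ) = 27.522/(1−0.0682) = 29.536 m².
Lp = Lw + 10 log₁₀(4/R) = 105.8 -8.68 = 97.1 dB.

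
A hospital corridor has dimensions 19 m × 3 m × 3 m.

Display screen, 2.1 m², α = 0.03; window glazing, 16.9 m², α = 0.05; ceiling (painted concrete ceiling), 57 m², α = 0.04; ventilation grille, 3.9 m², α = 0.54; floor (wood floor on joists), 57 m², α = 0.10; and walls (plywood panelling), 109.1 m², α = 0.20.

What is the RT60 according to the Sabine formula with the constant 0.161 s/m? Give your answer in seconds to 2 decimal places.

0.84 sec

Summing Sᵢαᵢ: 0.063 + 0.845 + 2.280 + 2.106 + 5.700 + 21.820 → A = 32.814 sabins.
V = 19·3·3 = 171 m³.
T = 0.161 V/A = 0.161·171/32.814 = 0.84 s.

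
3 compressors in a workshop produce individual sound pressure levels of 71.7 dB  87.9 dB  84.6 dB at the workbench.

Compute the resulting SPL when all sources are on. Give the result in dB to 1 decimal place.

89.6 dB

Converting to relative power and adding: 10^(71.7/10) + 10^(87.9/10) + 10^(84.6/10) = 9.198e+08.
Combined level = 10 log₁₀(9.198e+08) = 89.6 dB.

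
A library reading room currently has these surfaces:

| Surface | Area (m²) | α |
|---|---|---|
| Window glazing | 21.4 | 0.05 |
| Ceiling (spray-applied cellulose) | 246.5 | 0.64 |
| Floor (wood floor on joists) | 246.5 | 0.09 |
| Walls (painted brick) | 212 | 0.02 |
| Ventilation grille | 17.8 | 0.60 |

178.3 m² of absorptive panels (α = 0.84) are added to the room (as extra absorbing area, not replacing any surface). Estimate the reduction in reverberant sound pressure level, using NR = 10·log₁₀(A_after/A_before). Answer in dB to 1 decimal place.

Equivalent absorption area: A_before = 21.4*0.05 + 246.5*0.64 + 246.5*0.09 + 212*0.02 + 17.8*0.60 = 195.935 m².
Added absorption = 178.3 × 0.84 = 149.772 sabins.
A_after = 195.935 + 149.772 = 345.707 sabins.
NR = 10·log₁₀(345.707/195.935) = 2.5 dB.

2.5 dB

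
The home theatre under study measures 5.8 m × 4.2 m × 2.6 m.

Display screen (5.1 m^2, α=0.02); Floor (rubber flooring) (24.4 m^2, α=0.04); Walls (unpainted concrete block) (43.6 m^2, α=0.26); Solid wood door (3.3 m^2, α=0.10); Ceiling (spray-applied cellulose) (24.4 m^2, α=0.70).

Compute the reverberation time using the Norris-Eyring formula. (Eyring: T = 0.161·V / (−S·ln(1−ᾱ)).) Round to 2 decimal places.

0.29 s

S = Σ Sᵢ = 100.8 m^2.
Σ(Sᵢαᵢ) = 5.1×0.02 + 24.4×0.04 + 43.6×0.26 + 3.3×0.10 + 24.4×0.70 = 29.824.
Mean coefficient ᾱ = A/S = 0.2959.
Eyring denominator: −S ln(1−ᾱ) = 35.364.
V = 5.8 × 4.2 × 2.6 = 63.336 m³.
T = 0.161·V/[−S·ln(1−ᾱ)] = 0.161·63.336/35.364 = 0.29 s.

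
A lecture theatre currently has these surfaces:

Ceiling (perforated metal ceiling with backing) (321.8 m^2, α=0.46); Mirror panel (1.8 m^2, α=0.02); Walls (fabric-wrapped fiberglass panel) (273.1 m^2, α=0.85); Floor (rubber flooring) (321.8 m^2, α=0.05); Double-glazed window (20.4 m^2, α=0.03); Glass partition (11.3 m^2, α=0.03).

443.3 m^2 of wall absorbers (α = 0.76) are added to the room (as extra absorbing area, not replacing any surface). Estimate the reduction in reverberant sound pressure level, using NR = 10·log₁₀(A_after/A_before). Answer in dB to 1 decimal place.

Total absorption A_before = 321.8·0.46 + 1.8·0.02 + 273.1·0.85 + 321.8·0.05 + 20.4·0.03 + 11.3·0.03
  = 148.028 + 0.036 + 232.135 + 16.090 + 0.612 + 0.339 = 397.240 m^2 sabins.
Added absorption = 443.3 × 0.76 = 336.908 sabins.
A_after = 397.240 + 336.908 = 734.148 sabins.
Reduction = 10 log₁₀(A_after/A_before) = 10 log₁₀(1.8481) = 2.7 dB.

2.7 dB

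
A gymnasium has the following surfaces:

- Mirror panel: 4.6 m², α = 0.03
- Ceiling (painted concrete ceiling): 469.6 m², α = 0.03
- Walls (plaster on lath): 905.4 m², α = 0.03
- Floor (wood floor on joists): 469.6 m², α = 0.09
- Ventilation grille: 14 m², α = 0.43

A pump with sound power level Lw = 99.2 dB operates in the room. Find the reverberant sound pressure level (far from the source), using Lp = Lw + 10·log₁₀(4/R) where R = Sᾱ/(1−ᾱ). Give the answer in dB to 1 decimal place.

85.5 dB

Σ(Sᵢαᵢ) = 4.6×0.03 + 469.6×0.03 + 905.4×0.03 + 469.6×0.09 + 14×0.43 = 89.672; total area S = 1863.2 m².
ᾱ = 0.0481, so room constant R = A/(1−ᾱ) = 94.203 m².
Lp = Lw + 10 log₁₀(4/R) = 99.2 -13.72 = 85.5 dB.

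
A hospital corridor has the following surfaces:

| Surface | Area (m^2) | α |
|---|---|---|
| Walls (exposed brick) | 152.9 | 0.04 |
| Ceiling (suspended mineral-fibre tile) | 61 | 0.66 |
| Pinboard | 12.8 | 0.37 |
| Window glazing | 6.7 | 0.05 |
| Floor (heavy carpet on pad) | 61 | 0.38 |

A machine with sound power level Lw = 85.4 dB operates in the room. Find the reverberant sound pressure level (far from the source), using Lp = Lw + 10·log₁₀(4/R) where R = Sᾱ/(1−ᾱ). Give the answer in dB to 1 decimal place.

71.4 dB

Σ(Sᵢαᵢ) = 152.9·0.04 + 61·0.66 + 12.8·0.37 + 6.7·0.05 + 61·0.38 = 74.627; total area S = 294.4 m^2.
ᾱ = 0.2535, so room constant R = A/(1−ᾱ) = 99.969 m^2.
Lp = 85.4 + 10·log₁₀(4/99.969) = 85.4 + (-13.98) = 71.4 dB.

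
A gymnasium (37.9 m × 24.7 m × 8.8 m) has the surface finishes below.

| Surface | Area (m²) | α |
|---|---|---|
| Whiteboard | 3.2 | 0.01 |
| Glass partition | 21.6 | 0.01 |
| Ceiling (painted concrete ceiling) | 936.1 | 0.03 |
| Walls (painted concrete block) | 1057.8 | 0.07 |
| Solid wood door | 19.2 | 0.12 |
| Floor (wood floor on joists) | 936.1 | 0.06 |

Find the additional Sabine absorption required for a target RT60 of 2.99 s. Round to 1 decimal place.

A₁ = Σ Sᵢαᵢ = 3.2·0.01 + 21.6·0.01 + 936.1·0.03 + 1057.8·0.07 + 19.2·0.12 + 936.1·0.06 = 160.847 sabins.
For T = 2.99 s, need A₂ = 0.161·V/T = 0.161·8237.944/2.99 = 443.582 sabins.
Shortfall: 443.582 − 160.847 = 282.7 sabins.

282.7 sabins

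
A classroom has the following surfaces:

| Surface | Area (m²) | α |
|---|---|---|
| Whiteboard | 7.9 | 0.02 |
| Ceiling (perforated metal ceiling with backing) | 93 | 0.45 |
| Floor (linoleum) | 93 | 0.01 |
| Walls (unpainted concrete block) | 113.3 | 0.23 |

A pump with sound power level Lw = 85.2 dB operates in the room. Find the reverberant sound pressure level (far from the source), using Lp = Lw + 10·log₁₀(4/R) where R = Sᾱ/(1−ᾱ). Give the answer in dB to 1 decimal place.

71.7 dB

Σ(Sᵢαᵢ) = 7.9·0.02 + 93·0.45 + 93·0.01 + 113.3·0.23 = 68.997; total area S = 307.2 m².
ᾱ = 0.2246, so room constant R = A/(1−ᾱ) = 88.982 m².
Lp = 85.2 + 10·log₁₀(4/88.982) = 85.2 + (-13.47) = 71.7 dB.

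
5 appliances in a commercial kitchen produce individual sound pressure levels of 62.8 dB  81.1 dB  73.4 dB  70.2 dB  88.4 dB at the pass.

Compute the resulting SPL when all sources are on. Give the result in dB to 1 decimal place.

89.3 dB

Σ 10^(Lᵢ/10) = 8.549e+08.
Back to dB: 10·log₁₀ Σ = 89.3 dB.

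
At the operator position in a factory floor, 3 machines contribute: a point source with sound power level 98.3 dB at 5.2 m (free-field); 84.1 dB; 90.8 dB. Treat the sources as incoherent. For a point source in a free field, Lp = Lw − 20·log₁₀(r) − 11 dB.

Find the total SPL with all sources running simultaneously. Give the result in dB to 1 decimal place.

91.7 dB

Source at 5.2 m: Lp = 98.3 − 20·log₁₀(5.2) − 11 = 73.0 dB.
Sum in the linear (power) domain: Σ 10^(Lᵢ/10) = 10^(73.0/10) + 10^(84.1/10) + 10^(90.8/10) = 1.479e+09.
L_total = 10·log₁₀(1.479e+09) = 91.7 dB.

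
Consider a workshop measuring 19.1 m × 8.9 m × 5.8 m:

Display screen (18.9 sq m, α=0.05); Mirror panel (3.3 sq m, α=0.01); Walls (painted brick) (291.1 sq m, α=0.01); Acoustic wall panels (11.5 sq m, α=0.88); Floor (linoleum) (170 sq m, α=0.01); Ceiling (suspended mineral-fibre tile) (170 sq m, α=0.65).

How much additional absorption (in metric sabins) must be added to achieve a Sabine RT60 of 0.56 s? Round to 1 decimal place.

Total absorption A₁ = 18.9×0.05 + 3.3×0.01 + 291.1×0.01 + 11.5×0.88 + 170×0.01 + 170×0.65
  = 0.945 + 0.033 + 2.911 + 10.120 + 1.700 + 110.500 = 126.209 sq m sabins.
V = 985.942 m³. Required absorption A₂ = 0.161 × 985.942 / 0.56 = 283.458 sabins.
ΔA = A₂ − A₁ = 283.458 − 126.209 = 157.2 sabins.

157.2 sabins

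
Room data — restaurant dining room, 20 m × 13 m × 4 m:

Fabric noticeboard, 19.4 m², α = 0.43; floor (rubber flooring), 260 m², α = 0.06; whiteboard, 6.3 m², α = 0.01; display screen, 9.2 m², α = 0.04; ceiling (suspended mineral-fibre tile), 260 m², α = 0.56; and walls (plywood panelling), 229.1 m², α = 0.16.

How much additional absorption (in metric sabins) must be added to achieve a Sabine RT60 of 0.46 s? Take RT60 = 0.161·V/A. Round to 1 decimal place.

Equivalent absorption area: A₁ = 19.4×0.43 + 260×0.06 + 6.3×0.01 + 9.2×0.04 + 260×0.56 + 229.1×0.16 = 206.629 m².
Target A₂ = 0.161·1040/0.46 = 364.000 sabins (V = 1040 m³).
Shortfall: 364.000 − 206.629 = 157.4 sabins.

157.4 sabins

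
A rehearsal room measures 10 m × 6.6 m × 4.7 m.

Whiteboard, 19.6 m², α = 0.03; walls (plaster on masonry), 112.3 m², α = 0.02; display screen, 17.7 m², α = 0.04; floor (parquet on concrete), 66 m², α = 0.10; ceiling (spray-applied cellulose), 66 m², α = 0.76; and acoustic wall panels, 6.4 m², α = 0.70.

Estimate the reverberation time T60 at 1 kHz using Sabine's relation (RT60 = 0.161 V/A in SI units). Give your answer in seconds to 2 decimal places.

Total absorption A = 19.6·0.03 + 112.3·0.02 + 17.7·0.04 + 66·0.10 + 66·0.76 + 6.4·0.70
  = 0.588 + 2.246 + 0.708 + 6.600 + 50.160 + 4.480 = 64.782 m² sabins.
Room volume: 310.2 m³.
Sabine: RT60 = 0.161 × 310.2 / 64.782 = 0.77 s.

0.77 sec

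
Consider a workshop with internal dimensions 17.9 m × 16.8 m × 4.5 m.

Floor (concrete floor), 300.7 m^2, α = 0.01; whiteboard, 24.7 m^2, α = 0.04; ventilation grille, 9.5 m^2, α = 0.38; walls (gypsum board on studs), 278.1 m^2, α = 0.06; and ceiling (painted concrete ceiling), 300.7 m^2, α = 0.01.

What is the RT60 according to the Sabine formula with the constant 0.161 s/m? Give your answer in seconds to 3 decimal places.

7.981 sec

Equivalent absorption area: A = 300.7*0.01 + 24.7*0.04 + 9.5*0.38 + 278.1*0.06 + 300.7*0.01 = 27.298 m^2.
Room volume: 1353.24 m³.
T = 0.161 V/A = 0.161·1353.24/27.298 = 7.981 s.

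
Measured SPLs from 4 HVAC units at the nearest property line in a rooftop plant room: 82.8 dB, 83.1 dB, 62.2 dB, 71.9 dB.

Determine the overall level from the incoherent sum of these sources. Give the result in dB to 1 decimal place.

Sum in the linear (power) domain: Σ 10^(Lᵢ/10) = 10^(82.8/10) + 10^(83.1/10) + 10^(62.2/10) + 10^(71.9/10) = 4.119e+08.
Back to dB: 10·log₁₀ Σ = 86.1 dB.

86.1 dB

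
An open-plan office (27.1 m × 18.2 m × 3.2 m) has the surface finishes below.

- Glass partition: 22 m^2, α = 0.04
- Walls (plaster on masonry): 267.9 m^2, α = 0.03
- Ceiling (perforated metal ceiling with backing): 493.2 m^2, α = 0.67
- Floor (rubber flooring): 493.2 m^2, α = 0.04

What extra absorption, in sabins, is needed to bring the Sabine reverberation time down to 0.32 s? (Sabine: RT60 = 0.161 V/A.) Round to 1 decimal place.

Summing Sᵢαᵢ: 0.880 + 8.037 + 330.444 + 19.728 → A₁ = 359.089 sabins.
V = 1578.304 m³. Required absorption A₂ = 0.161 × 1578.304 / 0.32 = 794.084 sabins.
ΔA = A₂ − A₁ = 794.084 − 359.089 = 435.0 sabins.

435.0 sabins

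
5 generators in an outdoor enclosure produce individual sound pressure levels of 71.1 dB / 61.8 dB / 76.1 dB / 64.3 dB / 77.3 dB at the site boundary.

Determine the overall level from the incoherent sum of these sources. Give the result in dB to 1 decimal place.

Sum in the linear (power) domain: Σ 10^(Lᵢ/10) = 10^(71.1/10) + 10^(61.8/10) + 10^(76.1/10) + 10^(64.3/10) + 10^(77.3/10) = 1.115e+08.
Back to dB: 10·log₁₀ Σ = 80.5 dB.

80.5 dB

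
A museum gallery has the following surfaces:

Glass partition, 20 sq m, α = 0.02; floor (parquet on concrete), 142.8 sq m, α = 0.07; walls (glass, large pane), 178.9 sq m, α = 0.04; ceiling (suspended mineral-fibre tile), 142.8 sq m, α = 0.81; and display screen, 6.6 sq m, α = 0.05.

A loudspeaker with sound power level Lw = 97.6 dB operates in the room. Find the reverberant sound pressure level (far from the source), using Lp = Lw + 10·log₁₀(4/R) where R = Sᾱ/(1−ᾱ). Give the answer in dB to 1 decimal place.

81.0 dB

A = 133.550 sabins; S = 491.1 sq m.
ᾱ = 133.550/491.1 = 0.2719; R = Sᾱ/(1−ᾱ) = 133.550/(1−0.2719) = 183.423 sq m.
Lp = 97.6 + 10·log₁₀(4/183.423) = 97.6 + (-16.61) = 81.0 dB.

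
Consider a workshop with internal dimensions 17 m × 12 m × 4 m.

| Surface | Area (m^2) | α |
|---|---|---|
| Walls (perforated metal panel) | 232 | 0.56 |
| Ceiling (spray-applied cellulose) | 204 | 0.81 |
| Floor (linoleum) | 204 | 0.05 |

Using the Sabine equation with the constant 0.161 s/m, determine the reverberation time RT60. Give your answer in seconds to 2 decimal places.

Summing Sᵢαᵢ: 129.920 + 165.240 + 10.200 → A = 305.360 sabins.
V = 17·12·4 = 816 m³.
T = 0.161 V/A = 0.161·816/305.360 = 0.43 s.

0.43 s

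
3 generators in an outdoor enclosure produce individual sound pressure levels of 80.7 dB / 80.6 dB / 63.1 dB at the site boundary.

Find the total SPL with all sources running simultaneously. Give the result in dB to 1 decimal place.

83.7 dB

Sum in the linear (power) domain: Σ 10^(Lᵢ/10) = 10^(80.7/10) + 10^(80.6/10) + 10^(63.1/10) = 2.343e+08.
Combined level = 10 log₁₀(2.343e+08) = 83.7 dB.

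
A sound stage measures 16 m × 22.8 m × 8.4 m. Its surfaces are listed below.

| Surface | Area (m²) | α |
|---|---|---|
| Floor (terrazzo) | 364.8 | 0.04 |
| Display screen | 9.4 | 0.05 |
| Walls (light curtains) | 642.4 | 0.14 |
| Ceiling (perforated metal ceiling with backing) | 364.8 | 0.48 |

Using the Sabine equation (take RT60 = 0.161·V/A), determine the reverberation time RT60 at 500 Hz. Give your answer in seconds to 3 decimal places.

Equivalent absorption area: A = 364.8*0.04 + 9.4*0.05 + 642.4*0.14 + 364.8*0.48 = 280.102 m².
Room volume: 3064.32 m³.
T = 0.161 V/A = 0.161·3064.32/280.102 = 1.761 s.

1.761 s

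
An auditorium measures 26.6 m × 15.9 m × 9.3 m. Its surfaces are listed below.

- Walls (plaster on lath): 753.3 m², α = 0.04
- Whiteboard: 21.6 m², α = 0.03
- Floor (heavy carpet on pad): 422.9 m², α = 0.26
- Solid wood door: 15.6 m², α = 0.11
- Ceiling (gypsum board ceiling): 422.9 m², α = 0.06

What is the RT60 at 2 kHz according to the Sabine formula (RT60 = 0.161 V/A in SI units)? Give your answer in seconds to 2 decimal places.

A = Σ Sᵢαᵢ = 753.3×0.04 + 21.6×0.03 + 422.9×0.26 + 15.6×0.11 + 422.9×0.06 = 167.824 sabins.
Volume V = 26.6 × 15.9 × 9.3 = 3933.342 m³.
Sabine: RT60 = 0.161 × 3933.342 / 167.824 = 3.77 s.

3.77 seconds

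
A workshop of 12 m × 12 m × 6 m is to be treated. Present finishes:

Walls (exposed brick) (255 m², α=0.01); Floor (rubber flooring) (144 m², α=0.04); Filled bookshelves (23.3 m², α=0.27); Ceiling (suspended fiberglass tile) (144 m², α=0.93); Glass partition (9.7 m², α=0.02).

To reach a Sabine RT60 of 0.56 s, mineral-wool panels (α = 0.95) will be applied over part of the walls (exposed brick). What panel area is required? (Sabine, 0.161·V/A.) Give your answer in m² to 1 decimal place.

Summing Sᵢαᵢ: 2.550 + 5.760 + 6.291 + 133.920 + 0.194 → A₁ = 148.715 sabins.
Required A₂ = 0.161·864/0.56 = 248.400 sabins.
Absorption to add: 248.400 − 148.715 = 99.685 sabins.
Each m² of panel replacing the walls (exposed brick) adds (0.95 − 0.01) = 0.94 sabins.
Area = ΔA/Δα = 99.685/0.94 = 106.0 m².

106.0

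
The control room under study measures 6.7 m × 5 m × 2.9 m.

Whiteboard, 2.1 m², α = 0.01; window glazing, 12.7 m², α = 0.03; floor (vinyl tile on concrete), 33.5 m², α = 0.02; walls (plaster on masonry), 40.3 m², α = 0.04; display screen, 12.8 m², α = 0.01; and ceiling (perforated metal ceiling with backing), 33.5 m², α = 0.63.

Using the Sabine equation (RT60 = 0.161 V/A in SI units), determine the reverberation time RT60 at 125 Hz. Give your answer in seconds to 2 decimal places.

Summing Sᵢαᵢ: 0.021 + 0.381 + 0.670 + 1.612 + 0.128 + 21.105 → A = 23.917 sabins.
Room volume: 97.15 m³.
T = 0.161 V/A = 0.161·97.15/23.917 = 0.65 s.

0.65 s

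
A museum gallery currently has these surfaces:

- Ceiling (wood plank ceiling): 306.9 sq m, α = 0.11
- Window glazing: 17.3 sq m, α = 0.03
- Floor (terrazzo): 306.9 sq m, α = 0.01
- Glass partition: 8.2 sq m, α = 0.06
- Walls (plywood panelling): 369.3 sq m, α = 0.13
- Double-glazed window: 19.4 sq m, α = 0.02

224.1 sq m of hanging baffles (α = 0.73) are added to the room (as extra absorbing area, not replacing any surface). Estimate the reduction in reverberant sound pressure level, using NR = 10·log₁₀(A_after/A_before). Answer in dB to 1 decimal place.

Total absorption A_before = 306.9*0.11 + 17.3*0.03 + 306.9*0.01 + 8.2*0.06 + 369.3*0.13 + 19.4*0.02
  = 33.759 + 0.519 + 3.069 + 0.492 + 48.009 + 0.388 = 86.236 sq m sabins.
Treatment contributes 224.1·0.73 = 163.593 sabins.
A_after = 86.236 + 163.593 = 249.829 sabins.
NR = 10·log₁₀(249.829/86.236) = 4.6 dB.

4.6 dB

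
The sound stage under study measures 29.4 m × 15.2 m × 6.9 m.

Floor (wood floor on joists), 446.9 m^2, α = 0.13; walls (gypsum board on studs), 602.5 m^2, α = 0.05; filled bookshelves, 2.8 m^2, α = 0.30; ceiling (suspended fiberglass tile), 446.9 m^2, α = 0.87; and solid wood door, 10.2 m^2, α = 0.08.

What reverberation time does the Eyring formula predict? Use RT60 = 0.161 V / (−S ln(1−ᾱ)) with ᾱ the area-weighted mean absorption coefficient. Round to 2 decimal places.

Total surface area S = 446.9 + 602.5 + 2.8 + 446.9 + 10.2 = 1509.3 m^2.
Σ(Sᵢαᵢ) = 446.9×0.13 + 602.5×0.05 + 2.8×0.30 + 446.9×0.87 + 10.2×0.08 = 478.681.
Mean coefficient ᾱ = A/S = 0.3172.
−S·ln(1−ᾱ) = −1509.3 × ln(1 − 0.3172) = 575.878.
V = 29.4 × 15.2 × 6.9 = 3083.472 m³.
RT60 = 0.161 × 3083.472 / 575.878 = 0.86 s.

0.86 s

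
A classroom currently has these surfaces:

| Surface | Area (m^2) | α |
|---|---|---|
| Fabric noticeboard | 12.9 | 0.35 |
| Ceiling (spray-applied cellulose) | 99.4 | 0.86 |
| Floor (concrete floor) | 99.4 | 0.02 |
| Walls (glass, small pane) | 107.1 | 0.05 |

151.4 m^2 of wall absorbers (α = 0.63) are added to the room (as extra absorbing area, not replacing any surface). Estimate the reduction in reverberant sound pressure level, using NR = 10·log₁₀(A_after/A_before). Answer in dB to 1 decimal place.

3.0 dB

A_before = Σ Sᵢαᵢ = 12.9·0.35 + 99.4·0.86 + 99.4·0.02 + 107.1·0.05 = 97.342 sabins.
Added absorption = 151.4 × 0.63 = 95.382 sabins.
New total A_after = 192.724 sabins.
NR = 10·log₁₀(192.724/97.342) = 3.0 dB.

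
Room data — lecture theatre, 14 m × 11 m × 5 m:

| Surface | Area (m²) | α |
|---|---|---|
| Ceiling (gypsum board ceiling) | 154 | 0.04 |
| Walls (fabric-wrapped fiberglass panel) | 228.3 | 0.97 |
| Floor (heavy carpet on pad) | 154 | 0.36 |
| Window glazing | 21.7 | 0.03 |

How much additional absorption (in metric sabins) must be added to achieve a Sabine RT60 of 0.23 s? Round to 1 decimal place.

255.3 sabins

Total absorption A₁ = 154×0.04 + 228.3×0.97 + 154×0.36 + 21.7×0.03
  = 6.160 + 221.451 + 55.440 + 0.651 = 283.702 m² sabins.
For T = 0.23 s, need A₂ = 0.161·V/T = 0.161·770/0.23 = 539.000 sabins.
ΔA = A₂ − A₁ = 539.000 − 283.702 = 255.3 sabins.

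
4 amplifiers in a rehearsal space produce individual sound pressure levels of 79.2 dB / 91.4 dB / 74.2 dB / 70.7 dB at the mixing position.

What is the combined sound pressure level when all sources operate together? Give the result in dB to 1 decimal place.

Σ 10^(Lᵢ/10) = 1.502e+09.
L_total = 10·log₁₀(1.502e+09) = 91.8 dB.

91.8 dB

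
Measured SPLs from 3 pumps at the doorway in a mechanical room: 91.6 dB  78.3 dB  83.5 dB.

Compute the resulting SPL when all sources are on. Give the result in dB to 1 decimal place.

92.4 dB

Σ 10^(Lᵢ/10) = 1.737e+09.
L_total = 10·log₁₀(1.737e+09) = 92.4 dB.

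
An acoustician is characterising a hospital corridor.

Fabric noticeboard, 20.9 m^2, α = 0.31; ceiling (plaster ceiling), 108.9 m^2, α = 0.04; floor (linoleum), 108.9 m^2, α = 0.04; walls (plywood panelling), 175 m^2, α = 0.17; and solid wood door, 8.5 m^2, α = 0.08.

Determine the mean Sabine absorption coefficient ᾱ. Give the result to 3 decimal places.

S = Σ Sᵢ = 20.9 + 108.9 + 108.9 + 175 + 8.5 = 422.2 m^2.
A = 20.9·0.31 + 108.9·0.04 + 108.9·0.04 + 175·0.17 + 8.5·0.08 = 45.621 sabins.
ᾱ = A/S = 0.108.

0.108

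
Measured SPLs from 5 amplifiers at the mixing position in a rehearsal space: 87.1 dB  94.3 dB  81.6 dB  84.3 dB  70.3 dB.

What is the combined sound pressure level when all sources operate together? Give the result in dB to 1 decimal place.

95.6 dB

Sum in the linear (power) domain: Σ 10^(Lᵢ/10) = 10^(87.1/10) + 10^(94.3/10) + 10^(81.6/10) + 10^(84.3/10) + 10^(70.3/10) = 3.629e+09.
L_total = 10·log₁₀(3.629e+09) = 95.6 dB.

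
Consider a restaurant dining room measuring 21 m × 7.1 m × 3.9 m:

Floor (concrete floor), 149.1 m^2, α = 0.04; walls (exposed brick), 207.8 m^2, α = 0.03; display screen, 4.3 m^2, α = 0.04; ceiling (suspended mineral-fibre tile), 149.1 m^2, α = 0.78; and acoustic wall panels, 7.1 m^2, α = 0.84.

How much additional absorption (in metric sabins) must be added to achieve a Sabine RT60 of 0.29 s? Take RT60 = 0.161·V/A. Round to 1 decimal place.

188.2 sabins

A₁ = Σ Sᵢαᵢ = 149.1·0.04 + 207.8·0.03 + 4.3·0.04 + 149.1·0.78 + 7.1·0.84 = 134.632 sabins.
V = 581.49 m³. Required absorption A₂ = 0.161 × 581.49 / 0.29 = 322.827 sabins.
Shortfall: 322.827 − 134.632 = 188.2 sabins.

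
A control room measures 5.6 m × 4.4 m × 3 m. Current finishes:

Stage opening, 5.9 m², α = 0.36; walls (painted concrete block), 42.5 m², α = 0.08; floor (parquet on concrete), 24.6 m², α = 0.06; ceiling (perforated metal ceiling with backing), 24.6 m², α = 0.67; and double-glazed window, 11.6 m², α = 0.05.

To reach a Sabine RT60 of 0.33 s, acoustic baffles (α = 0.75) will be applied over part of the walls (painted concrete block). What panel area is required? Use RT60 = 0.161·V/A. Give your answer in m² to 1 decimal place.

17.9

Equivalent absorption area: A₁ = 5.9*0.36 + 42.5*0.08 + 24.6*0.06 + 24.6*0.67 + 11.6*0.05 = 24.062 m².
Required A₂ = 0.161·73.92/0.33 = 36.064 sabins.
ΔA needed = 36.064 − 24.062 = 12.002 sabins.
Each m² of panel replacing the walls (painted concrete block) adds (0.75 − 0.08) = 0.67 sabins.
Panel area = 12.002 / 0.67 = 17.9 m².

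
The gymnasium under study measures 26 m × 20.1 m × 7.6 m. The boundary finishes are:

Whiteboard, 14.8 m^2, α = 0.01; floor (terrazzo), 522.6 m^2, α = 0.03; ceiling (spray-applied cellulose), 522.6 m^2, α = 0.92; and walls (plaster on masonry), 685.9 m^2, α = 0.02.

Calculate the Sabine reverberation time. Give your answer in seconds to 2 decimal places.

1.25 sec

Equivalent absorption area: A = 14.8×0.01 + 522.6×0.03 + 522.6×0.92 + 685.9×0.02 = 510.336 m^2.
Room volume: 3971.76 m³.
T = 0.161 V/A = 0.161·3971.76/510.336 = 1.25 s.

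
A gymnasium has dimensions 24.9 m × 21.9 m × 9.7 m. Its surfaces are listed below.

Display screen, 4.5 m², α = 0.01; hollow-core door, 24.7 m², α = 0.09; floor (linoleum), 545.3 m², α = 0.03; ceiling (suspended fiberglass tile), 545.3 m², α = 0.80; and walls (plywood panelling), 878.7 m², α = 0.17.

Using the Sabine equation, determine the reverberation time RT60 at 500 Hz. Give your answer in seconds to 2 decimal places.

Summing Sᵢαᵢ: 0.045 + 2.223 + 16.359 + 436.240 + 149.379 → A = 604.246 sabins.
Volume V = 24.9 × 21.9 × 9.7 = 5289.507 m³.
RT60 = 0.161 · V / A = 0.161 × 5289.507 / 604.246 = 1.41 s.

1.41 s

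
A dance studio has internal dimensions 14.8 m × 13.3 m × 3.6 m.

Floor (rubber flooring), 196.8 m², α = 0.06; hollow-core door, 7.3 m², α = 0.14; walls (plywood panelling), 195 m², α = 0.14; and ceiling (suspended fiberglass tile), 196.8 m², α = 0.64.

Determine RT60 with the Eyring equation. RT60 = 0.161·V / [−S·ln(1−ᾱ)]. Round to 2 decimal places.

S = Σ Sᵢ = 595.9 m².
Absorption A = 196.8×0.06 + 7.3×0.14 + 195×0.14 + 196.8×0.64 = 166.082 sabins.
ᾱ = 166.082 / 595.9 = 0.2787.
Eyring denominator: −S ln(1−ᾱ) = 194.681.
V = 14.8 × 13.3 × 3.6 = 708.624 m³.
T = 0.161·V/[−S·ln(1−ᾱ)] = 0.161·708.624/194.681 = 0.59 s.

0.59 sec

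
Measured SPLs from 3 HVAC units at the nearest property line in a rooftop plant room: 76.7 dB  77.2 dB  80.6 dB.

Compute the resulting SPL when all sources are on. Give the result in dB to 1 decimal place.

83.3 dB

Converting to relative power and adding: 10^(76.7/10) + 10^(77.2/10) + 10^(80.6/10) = 2.141e+08.
Back to dB: 10·log₁₀ Σ = 83.3 dB.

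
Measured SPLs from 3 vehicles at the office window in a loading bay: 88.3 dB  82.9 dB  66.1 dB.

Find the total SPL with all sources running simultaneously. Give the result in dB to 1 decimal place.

Sum in the linear (power) domain: Σ 10^(Lᵢ/10) = 10^(88.3/10) + 10^(82.9/10) + 10^(66.1/10) = 8.751e+08.
Back to dB: 10·log₁₀ Σ = 89.4 dB.

89.4 dB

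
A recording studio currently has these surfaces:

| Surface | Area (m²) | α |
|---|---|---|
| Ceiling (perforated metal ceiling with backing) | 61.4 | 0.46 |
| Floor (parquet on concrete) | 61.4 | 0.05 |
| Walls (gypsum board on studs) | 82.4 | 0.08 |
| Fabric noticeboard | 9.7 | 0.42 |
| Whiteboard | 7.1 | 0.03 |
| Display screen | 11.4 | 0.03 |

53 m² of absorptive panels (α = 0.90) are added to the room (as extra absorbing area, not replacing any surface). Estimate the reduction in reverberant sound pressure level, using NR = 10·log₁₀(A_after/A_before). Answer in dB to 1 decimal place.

3.3 dB

Total absorption A_before = 61.4·0.46 + 61.4·0.05 + 82.4·0.08 + 9.7·0.42 + 7.1·0.03 + 11.4·0.03
  = 28.244 + 3.070 + 6.592 + 4.074 + 0.213 + 0.342 = 42.535 m² sabins.
Treatment contributes 53·0.90 = 47.700 sabins.
New total A_after = 90.235 sabins.
NR = 10·log₁₀(90.235/42.535) = 3.3 dB.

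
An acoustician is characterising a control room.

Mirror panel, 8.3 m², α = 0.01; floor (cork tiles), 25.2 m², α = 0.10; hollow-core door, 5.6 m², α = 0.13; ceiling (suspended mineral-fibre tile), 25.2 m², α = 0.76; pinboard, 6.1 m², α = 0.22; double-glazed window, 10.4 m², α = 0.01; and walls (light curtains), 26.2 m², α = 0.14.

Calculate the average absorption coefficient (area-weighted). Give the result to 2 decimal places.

0.26

Total surface area S = 107.0 m².
Σ(Sᵢαᵢ) = 8.3*0.01 + 25.2*0.10 + 5.6*0.13 + 25.2*0.76 + 6.1*0.22 + 10.4*0.01 + 26.2*0.14 = 27.597.
ᾱ = 27.597 / 107.0 = 0.26.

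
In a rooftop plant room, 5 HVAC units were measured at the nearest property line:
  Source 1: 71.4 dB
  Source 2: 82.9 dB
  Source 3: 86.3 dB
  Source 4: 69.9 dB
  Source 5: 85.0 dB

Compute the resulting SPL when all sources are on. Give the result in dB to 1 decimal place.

Converting to relative power and adding: 10^(71.4/10) + 10^(82.9/10) + 10^(86.3/10) + 10^(69.9/10) + 10^(85.0/10) = 9.614e+08.
L_total = 10·log₁₀(9.614e+08) = 89.8 dB.

89.8 dB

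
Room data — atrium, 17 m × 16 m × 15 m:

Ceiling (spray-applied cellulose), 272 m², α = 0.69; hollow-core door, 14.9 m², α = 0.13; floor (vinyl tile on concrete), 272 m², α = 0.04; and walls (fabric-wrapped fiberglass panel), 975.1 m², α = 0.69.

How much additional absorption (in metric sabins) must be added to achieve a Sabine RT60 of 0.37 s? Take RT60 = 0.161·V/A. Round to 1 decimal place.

902.0 sabins

Equivalent absorption area: A₁ = 272·0.69 + 14.9·0.13 + 272·0.04 + 975.1·0.69 = 873.316 m².
V = 4080 m³. Required absorption A₂ = 0.161 × 4080 / 0.37 = 1775.351 sabins.
Shortfall: 1775.351 − 873.316 = 902.0 sabins.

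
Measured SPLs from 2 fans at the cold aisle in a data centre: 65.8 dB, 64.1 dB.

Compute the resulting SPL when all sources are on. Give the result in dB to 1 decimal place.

Sum in the linear (power) domain: Σ 10^(Lᵢ/10) = 10^(65.8/10) + 10^(64.1/10) = 6.372e+06.
L_total = 10·log₁₀(6.372e+06) = 68.0 dB.

68.0 dB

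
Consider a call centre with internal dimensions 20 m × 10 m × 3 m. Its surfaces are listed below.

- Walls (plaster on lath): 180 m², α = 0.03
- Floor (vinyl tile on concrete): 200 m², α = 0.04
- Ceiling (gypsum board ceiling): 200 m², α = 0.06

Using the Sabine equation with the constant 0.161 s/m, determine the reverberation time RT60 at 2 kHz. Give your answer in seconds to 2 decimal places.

A = Σ Sᵢαᵢ = 180*0.03 + 200*0.04 + 200*0.06 = 25.400 sabins.
V = 20·10·3 = 600 m³.
T = 0.161 V/A = 0.161·600/25.400 = 3.80 s.

3.80 s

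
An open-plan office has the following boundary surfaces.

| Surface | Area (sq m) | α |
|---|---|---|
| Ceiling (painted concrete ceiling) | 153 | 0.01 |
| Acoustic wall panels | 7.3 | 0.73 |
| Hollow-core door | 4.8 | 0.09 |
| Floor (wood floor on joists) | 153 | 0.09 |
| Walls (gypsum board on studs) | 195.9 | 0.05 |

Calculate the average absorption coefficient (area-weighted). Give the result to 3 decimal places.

Total surface area S = 514.0 sq m.
Σ(Sᵢαᵢ) = 153*0.01 + 7.3*0.73 + 4.8*0.09 + 153*0.09 + 195.9*0.05 = 30.856.
ᾱ = 30.856 / 514.0 = 0.060.

0.060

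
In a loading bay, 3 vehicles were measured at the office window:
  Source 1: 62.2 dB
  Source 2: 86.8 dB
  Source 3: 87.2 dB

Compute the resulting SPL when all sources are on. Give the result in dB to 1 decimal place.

Σ 10^(Lᵢ/10) = 1.005e+09.
Combined level = 10 log₁₀(1.005e+09) = 90.0 dB.

90.0 dB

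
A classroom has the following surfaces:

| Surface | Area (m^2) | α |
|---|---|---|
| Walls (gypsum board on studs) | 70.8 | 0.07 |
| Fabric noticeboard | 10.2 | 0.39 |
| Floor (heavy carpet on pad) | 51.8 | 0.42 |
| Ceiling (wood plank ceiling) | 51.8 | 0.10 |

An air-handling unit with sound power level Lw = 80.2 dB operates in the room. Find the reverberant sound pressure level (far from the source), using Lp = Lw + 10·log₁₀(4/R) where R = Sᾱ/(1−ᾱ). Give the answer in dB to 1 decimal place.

Σ(Sᵢαᵢ) = 70.8·0.07 + 10.2·0.39 + 51.8·0.42 + 51.8·0.10 = 35.870; total area S = 184.6 m^2.
ᾱ = 35.870/184.6 = 0.1943; R = Sᾱ/(1−ᾱ) = 35.870/(1−0.1943) = 44.520 m^2.
Lp = Lw + 10 log₁₀(4/R) = 80.2 -10.46 = 69.7 dB.

69.7 dB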